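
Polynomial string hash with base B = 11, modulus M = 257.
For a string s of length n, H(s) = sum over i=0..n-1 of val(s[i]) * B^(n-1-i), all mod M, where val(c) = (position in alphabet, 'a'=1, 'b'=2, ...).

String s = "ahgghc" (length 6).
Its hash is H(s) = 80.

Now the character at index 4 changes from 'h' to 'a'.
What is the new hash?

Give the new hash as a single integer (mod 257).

val('h') = 8, val('a') = 1
Position k = 4, exponent = n-1-k = 1
B^1 mod M = 11^1 mod 257 = 11
Delta = (1 - 8) * 11 mod 257 = 180
New hash = (80 + 180) mod 257 = 3

Answer: 3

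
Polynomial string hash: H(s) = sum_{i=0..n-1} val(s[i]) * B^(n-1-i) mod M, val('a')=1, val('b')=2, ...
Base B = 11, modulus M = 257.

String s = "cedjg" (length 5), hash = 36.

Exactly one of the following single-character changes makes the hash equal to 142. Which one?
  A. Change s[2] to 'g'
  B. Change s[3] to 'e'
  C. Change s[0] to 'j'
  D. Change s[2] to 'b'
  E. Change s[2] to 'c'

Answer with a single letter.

Answer: A

Derivation:
Option A: s[2]='d'->'g', delta=(7-4)*11^2 mod 257 = 106, hash=36+106 mod 257 = 142 <-- target
Option B: s[3]='j'->'e', delta=(5-10)*11^1 mod 257 = 202, hash=36+202 mod 257 = 238
Option C: s[0]='c'->'j', delta=(10-3)*11^4 mod 257 = 201, hash=36+201 mod 257 = 237
Option D: s[2]='d'->'b', delta=(2-4)*11^2 mod 257 = 15, hash=36+15 mod 257 = 51
Option E: s[2]='d'->'c', delta=(3-4)*11^2 mod 257 = 136, hash=36+136 mod 257 = 172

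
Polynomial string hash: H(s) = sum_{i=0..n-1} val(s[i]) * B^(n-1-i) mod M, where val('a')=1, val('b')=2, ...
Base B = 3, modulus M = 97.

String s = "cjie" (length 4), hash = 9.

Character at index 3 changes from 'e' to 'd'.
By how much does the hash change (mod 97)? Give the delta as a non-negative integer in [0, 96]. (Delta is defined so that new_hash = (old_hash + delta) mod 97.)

Answer: 96

Derivation:
Delta formula: (val(new) - val(old)) * B^(n-1-k) mod M
  val('d') - val('e') = 4 - 5 = -1
  B^(n-1-k) = 3^0 mod 97 = 1
  Delta = -1 * 1 mod 97 = 96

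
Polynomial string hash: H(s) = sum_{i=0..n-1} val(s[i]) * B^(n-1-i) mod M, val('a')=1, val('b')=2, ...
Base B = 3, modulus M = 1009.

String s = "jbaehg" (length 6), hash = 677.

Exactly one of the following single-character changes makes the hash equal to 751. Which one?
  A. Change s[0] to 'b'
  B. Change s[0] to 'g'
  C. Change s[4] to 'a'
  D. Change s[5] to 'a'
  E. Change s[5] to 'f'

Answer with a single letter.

Answer: A

Derivation:
Option A: s[0]='j'->'b', delta=(2-10)*3^5 mod 1009 = 74, hash=677+74 mod 1009 = 751 <-- target
Option B: s[0]='j'->'g', delta=(7-10)*3^5 mod 1009 = 280, hash=677+280 mod 1009 = 957
Option C: s[4]='h'->'a', delta=(1-8)*3^1 mod 1009 = 988, hash=677+988 mod 1009 = 656
Option D: s[5]='g'->'a', delta=(1-7)*3^0 mod 1009 = 1003, hash=677+1003 mod 1009 = 671
Option E: s[5]='g'->'f', delta=(6-7)*3^0 mod 1009 = 1008, hash=677+1008 mod 1009 = 676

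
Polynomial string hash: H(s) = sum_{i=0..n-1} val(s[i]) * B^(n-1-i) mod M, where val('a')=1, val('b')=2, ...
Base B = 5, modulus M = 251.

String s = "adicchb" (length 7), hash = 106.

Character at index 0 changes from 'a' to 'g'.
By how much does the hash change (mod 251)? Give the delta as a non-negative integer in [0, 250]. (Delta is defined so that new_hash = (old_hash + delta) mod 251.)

Answer: 127

Derivation:
Delta formula: (val(new) - val(old)) * B^(n-1-k) mod M
  val('g') - val('a') = 7 - 1 = 6
  B^(n-1-k) = 5^6 mod 251 = 63
  Delta = 6 * 63 mod 251 = 127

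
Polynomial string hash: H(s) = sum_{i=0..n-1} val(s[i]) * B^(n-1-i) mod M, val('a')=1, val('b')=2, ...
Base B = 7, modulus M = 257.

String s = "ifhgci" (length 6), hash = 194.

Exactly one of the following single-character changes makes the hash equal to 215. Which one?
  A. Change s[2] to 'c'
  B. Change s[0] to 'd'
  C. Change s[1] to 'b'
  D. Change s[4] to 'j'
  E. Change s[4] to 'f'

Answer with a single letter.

Option A: s[2]='h'->'c', delta=(3-8)*7^3 mod 257 = 84, hash=194+84 mod 257 = 21
Option B: s[0]='i'->'d', delta=(4-9)*7^5 mod 257 = 4, hash=194+4 mod 257 = 198
Option C: s[1]='f'->'b', delta=(2-6)*7^4 mod 257 = 162, hash=194+162 mod 257 = 99
Option D: s[4]='c'->'j', delta=(10-3)*7^1 mod 257 = 49, hash=194+49 mod 257 = 243
Option E: s[4]='c'->'f', delta=(6-3)*7^1 mod 257 = 21, hash=194+21 mod 257 = 215 <-- target

Answer: E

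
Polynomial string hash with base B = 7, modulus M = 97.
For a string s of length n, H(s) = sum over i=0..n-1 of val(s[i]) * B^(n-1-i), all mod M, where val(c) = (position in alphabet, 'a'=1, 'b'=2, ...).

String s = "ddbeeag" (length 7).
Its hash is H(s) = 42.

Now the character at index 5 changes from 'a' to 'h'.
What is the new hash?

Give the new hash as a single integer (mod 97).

val('a') = 1, val('h') = 8
Position k = 5, exponent = n-1-k = 1
B^1 mod M = 7^1 mod 97 = 7
Delta = (8 - 1) * 7 mod 97 = 49
New hash = (42 + 49) mod 97 = 91

Answer: 91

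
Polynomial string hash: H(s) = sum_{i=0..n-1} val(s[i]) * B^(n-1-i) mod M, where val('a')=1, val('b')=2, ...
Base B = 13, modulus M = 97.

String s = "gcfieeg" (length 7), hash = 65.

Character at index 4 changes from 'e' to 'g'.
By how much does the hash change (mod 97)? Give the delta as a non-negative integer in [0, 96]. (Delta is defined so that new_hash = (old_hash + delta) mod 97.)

Answer: 47

Derivation:
Delta formula: (val(new) - val(old)) * B^(n-1-k) mod M
  val('g') - val('e') = 7 - 5 = 2
  B^(n-1-k) = 13^2 mod 97 = 72
  Delta = 2 * 72 mod 97 = 47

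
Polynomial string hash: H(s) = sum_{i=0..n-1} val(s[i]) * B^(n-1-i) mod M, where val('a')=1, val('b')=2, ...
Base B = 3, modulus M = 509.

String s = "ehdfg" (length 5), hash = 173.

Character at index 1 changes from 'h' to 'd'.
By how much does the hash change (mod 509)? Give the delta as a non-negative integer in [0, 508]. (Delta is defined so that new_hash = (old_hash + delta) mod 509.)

Answer: 401

Derivation:
Delta formula: (val(new) - val(old)) * B^(n-1-k) mod M
  val('d') - val('h') = 4 - 8 = -4
  B^(n-1-k) = 3^3 mod 509 = 27
  Delta = -4 * 27 mod 509 = 401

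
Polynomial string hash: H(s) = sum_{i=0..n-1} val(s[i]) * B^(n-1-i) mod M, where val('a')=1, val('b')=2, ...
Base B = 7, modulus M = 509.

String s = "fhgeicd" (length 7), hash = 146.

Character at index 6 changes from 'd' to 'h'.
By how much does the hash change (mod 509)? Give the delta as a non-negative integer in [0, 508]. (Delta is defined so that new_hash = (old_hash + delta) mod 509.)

Answer: 4

Derivation:
Delta formula: (val(new) - val(old)) * B^(n-1-k) mod M
  val('h') - val('d') = 8 - 4 = 4
  B^(n-1-k) = 7^0 mod 509 = 1
  Delta = 4 * 1 mod 509 = 4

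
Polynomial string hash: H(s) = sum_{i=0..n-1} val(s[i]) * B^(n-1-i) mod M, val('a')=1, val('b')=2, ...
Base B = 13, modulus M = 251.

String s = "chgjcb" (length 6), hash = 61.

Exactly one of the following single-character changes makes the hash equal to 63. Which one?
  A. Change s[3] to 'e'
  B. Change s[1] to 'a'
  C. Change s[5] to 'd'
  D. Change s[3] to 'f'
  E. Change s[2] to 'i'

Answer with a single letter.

Option A: s[3]='j'->'e', delta=(5-10)*13^2 mod 251 = 159, hash=61+159 mod 251 = 220
Option B: s[1]='h'->'a', delta=(1-8)*13^4 mod 251 = 120, hash=61+120 mod 251 = 181
Option C: s[5]='b'->'d', delta=(4-2)*13^0 mod 251 = 2, hash=61+2 mod 251 = 63 <-- target
Option D: s[3]='j'->'f', delta=(6-10)*13^2 mod 251 = 77, hash=61+77 mod 251 = 138
Option E: s[2]='g'->'i', delta=(9-7)*13^3 mod 251 = 127, hash=61+127 mod 251 = 188

Answer: C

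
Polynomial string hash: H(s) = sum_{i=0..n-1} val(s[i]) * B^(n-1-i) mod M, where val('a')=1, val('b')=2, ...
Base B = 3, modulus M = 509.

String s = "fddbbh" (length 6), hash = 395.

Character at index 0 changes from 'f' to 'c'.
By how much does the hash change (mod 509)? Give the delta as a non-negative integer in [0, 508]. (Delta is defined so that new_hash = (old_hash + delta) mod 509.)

Delta formula: (val(new) - val(old)) * B^(n-1-k) mod M
  val('c') - val('f') = 3 - 6 = -3
  B^(n-1-k) = 3^5 mod 509 = 243
  Delta = -3 * 243 mod 509 = 289

Answer: 289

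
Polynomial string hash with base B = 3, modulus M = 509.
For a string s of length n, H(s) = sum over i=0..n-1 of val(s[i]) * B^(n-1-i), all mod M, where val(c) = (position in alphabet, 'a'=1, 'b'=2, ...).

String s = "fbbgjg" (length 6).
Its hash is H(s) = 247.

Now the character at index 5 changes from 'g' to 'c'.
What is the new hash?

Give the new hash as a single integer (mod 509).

Answer: 243

Derivation:
val('g') = 7, val('c') = 3
Position k = 5, exponent = n-1-k = 0
B^0 mod M = 3^0 mod 509 = 1
Delta = (3 - 7) * 1 mod 509 = 505
New hash = (247 + 505) mod 509 = 243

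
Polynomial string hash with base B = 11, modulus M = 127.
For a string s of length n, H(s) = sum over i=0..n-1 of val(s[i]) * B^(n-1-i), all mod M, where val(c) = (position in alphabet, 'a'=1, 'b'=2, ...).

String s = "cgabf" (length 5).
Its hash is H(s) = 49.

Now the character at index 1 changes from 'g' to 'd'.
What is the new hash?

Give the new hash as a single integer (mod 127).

val('g') = 7, val('d') = 4
Position k = 1, exponent = n-1-k = 3
B^3 mod M = 11^3 mod 127 = 61
Delta = (4 - 7) * 61 mod 127 = 71
New hash = (49 + 71) mod 127 = 120

Answer: 120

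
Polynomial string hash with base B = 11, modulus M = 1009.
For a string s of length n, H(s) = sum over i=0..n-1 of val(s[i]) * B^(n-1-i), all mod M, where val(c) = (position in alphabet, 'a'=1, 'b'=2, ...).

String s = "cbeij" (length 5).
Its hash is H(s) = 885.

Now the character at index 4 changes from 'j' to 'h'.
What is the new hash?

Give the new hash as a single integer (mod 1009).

Answer: 883

Derivation:
val('j') = 10, val('h') = 8
Position k = 4, exponent = n-1-k = 0
B^0 mod M = 11^0 mod 1009 = 1
Delta = (8 - 10) * 1 mod 1009 = 1007
New hash = (885 + 1007) mod 1009 = 883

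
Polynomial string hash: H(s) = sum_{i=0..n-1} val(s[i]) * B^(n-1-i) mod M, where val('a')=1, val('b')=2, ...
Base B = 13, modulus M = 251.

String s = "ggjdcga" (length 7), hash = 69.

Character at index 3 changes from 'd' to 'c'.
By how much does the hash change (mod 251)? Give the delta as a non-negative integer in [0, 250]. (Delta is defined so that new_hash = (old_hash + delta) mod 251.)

Delta formula: (val(new) - val(old)) * B^(n-1-k) mod M
  val('c') - val('d') = 3 - 4 = -1
  B^(n-1-k) = 13^3 mod 251 = 189
  Delta = -1 * 189 mod 251 = 62

Answer: 62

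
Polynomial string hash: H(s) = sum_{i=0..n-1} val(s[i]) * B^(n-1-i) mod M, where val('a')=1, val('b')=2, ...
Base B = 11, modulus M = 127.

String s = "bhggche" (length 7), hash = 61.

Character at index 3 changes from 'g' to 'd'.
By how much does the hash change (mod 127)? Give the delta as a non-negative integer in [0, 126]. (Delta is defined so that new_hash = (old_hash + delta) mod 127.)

Delta formula: (val(new) - val(old)) * B^(n-1-k) mod M
  val('d') - val('g') = 4 - 7 = -3
  B^(n-1-k) = 11^3 mod 127 = 61
  Delta = -3 * 61 mod 127 = 71

Answer: 71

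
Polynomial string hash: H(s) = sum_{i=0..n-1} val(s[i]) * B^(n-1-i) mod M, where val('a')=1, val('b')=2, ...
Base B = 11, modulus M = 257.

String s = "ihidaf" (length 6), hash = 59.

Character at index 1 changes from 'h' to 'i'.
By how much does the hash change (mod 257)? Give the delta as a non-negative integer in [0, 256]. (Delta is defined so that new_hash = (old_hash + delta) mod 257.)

Delta formula: (val(new) - val(old)) * B^(n-1-k) mod M
  val('i') - val('h') = 9 - 8 = 1
  B^(n-1-k) = 11^4 mod 257 = 249
  Delta = 1 * 249 mod 257 = 249

Answer: 249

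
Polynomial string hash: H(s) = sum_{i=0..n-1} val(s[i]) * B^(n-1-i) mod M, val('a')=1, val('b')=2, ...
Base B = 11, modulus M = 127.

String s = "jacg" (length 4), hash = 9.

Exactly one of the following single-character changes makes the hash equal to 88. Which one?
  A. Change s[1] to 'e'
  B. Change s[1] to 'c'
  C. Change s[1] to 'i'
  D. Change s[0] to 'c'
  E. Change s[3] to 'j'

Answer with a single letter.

Option A: s[1]='a'->'e', delta=(5-1)*11^2 mod 127 = 103, hash=9+103 mod 127 = 112
Option B: s[1]='a'->'c', delta=(3-1)*11^2 mod 127 = 115, hash=9+115 mod 127 = 124
Option C: s[1]='a'->'i', delta=(9-1)*11^2 mod 127 = 79, hash=9+79 mod 127 = 88 <-- target
Option D: s[0]='j'->'c', delta=(3-10)*11^3 mod 127 = 81, hash=9+81 mod 127 = 90
Option E: s[3]='g'->'j', delta=(10-7)*11^0 mod 127 = 3, hash=9+3 mod 127 = 12

Answer: C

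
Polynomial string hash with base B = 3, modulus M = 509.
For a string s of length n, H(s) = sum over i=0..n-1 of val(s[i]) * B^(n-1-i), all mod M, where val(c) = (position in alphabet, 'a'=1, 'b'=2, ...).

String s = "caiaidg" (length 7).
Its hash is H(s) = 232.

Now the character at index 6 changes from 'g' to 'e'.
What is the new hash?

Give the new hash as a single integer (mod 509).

Answer: 230

Derivation:
val('g') = 7, val('e') = 5
Position k = 6, exponent = n-1-k = 0
B^0 mod M = 3^0 mod 509 = 1
Delta = (5 - 7) * 1 mod 509 = 507
New hash = (232 + 507) mod 509 = 230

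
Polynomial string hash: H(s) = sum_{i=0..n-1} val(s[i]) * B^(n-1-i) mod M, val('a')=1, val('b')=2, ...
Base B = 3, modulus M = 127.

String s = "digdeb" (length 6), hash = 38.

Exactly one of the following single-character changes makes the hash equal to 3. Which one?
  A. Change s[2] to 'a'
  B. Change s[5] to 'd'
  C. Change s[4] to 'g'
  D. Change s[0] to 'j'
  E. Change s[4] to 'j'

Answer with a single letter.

Option A: s[2]='g'->'a', delta=(1-7)*3^3 mod 127 = 92, hash=38+92 mod 127 = 3 <-- target
Option B: s[5]='b'->'d', delta=(4-2)*3^0 mod 127 = 2, hash=38+2 mod 127 = 40
Option C: s[4]='e'->'g', delta=(7-5)*3^1 mod 127 = 6, hash=38+6 mod 127 = 44
Option D: s[0]='d'->'j', delta=(10-4)*3^5 mod 127 = 61, hash=38+61 mod 127 = 99
Option E: s[4]='e'->'j', delta=(10-5)*3^1 mod 127 = 15, hash=38+15 mod 127 = 53

Answer: A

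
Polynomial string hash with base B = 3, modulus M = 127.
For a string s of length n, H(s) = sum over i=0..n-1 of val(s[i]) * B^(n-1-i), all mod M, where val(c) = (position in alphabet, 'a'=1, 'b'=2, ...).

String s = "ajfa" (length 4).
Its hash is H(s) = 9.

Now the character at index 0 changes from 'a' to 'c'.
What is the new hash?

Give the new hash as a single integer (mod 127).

Answer: 63

Derivation:
val('a') = 1, val('c') = 3
Position k = 0, exponent = n-1-k = 3
B^3 mod M = 3^3 mod 127 = 27
Delta = (3 - 1) * 27 mod 127 = 54
New hash = (9 + 54) mod 127 = 63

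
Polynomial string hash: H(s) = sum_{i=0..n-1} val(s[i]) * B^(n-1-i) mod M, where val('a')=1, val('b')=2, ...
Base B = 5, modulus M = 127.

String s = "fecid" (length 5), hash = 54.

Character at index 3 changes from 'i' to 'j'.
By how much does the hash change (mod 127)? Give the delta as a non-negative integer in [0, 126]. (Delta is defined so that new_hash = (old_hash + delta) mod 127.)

Answer: 5

Derivation:
Delta formula: (val(new) - val(old)) * B^(n-1-k) mod M
  val('j') - val('i') = 10 - 9 = 1
  B^(n-1-k) = 5^1 mod 127 = 5
  Delta = 1 * 5 mod 127 = 5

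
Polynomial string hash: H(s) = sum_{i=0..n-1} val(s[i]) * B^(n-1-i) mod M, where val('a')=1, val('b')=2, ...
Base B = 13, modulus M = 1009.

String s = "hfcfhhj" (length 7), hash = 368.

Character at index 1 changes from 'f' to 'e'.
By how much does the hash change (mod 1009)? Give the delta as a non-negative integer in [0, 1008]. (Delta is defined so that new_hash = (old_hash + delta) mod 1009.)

Answer: 19

Derivation:
Delta formula: (val(new) - val(old)) * B^(n-1-k) mod M
  val('e') - val('f') = 5 - 6 = -1
  B^(n-1-k) = 13^5 mod 1009 = 990
  Delta = -1 * 990 mod 1009 = 19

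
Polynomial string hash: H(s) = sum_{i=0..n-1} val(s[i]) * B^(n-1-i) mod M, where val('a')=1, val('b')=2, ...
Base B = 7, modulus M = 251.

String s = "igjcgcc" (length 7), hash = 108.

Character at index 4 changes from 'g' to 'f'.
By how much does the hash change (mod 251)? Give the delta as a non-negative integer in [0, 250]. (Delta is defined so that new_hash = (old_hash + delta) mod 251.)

Answer: 202

Derivation:
Delta formula: (val(new) - val(old)) * B^(n-1-k) mod M
  val('f') - val('g') = 6 - 7 = -1
  B^(n-1-k) = 7^2 mod 251 = 49
  Delta = -1 * 49 mod 251 = 202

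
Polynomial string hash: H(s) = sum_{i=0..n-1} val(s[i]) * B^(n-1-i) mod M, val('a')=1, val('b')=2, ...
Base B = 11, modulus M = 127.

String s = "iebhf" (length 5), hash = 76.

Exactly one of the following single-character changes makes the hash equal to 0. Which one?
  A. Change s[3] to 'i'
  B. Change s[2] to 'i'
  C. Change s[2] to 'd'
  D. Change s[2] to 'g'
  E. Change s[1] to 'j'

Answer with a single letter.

Option A: s[3]='h'->'i', delta=(9-8)*11^1 mod 127 = 11, hash=76+11 mod 127 = 87
Option B: s[2]='b'->'i', delta=(9-2)*11^2 mod 127 = 85, hash=76+85 mod 127 = 34
Option C: s[2]='b'->'d', delta=(4-2)*11^2 mod 127 = 115, hash=76+115 mod 127 = 64
Option D: s[2]='b'->'g', delta=(7-2)*11^2 mod 127 = 97, hash=76+97 mod 127 = 46
Option E: s[1]='e'->'j', delta=(10-5)*11^3 mod 127 = 51, hash=76+51 mod 127 = 0 <-- target

Answer: E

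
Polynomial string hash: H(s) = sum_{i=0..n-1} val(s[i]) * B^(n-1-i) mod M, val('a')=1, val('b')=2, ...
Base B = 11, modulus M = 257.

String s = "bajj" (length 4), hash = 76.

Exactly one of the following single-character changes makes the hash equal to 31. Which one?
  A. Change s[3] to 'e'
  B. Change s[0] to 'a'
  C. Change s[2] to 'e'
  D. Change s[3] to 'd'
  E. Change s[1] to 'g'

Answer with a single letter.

Option A: s[3]='j'->'e', delta=(5-10)*11^0 mod 257 = 252, hash=76+252 mod 257 = 71
Option B: s[0]='b'->'a', delta=(1-2)*11^3 mod 257 = 211, hash=76+211 mod 257 = 30
Option C: s[2]='j'->'e', delta=(5-10)*11^1 mod 257 = 202, hash=76+202 mod 257 = 21
Option D: s[3]='j'->'d', delta=(4-10)*11^0 mod 257 = 251, hash=76+251 mod 257 = 70
Option E: s[1]='a'->'g', delta=(7-1)*11^2 mod 257 = 212, hash=76+212 mod 257 = 31 <-- target

Answer: E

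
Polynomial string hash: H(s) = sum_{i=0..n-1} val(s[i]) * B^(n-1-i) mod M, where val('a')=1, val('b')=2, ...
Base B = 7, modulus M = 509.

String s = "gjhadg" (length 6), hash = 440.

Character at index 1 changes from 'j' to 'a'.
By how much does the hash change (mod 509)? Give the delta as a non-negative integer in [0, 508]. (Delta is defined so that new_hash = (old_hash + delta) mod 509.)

Answer: 278

Derivation:
Delta formula: (val(new) - val(old)) * B^(n-1-k) mod M
  val('a') - val('j') = 1 - 10 = -9
  B^(n-1-k) = 7^4 mod 509 = 365
  Delta = -9 * 365 mod 509 = 278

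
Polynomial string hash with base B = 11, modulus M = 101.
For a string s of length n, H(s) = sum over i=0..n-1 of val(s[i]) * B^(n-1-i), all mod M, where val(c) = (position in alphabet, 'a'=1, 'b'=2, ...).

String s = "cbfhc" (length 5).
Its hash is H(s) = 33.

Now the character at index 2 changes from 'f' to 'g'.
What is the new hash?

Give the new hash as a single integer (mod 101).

Answer: 53

Derivation:
val('f') = 6, val('g') = 7
Position k = 2, exponent = n-1-k = 2
B^2 mod M = 11^2 mod 101 = 20
Delta = (7 - 6) * 20 mod 101 = 20
New hash = (33 + 20) mod 101 = 53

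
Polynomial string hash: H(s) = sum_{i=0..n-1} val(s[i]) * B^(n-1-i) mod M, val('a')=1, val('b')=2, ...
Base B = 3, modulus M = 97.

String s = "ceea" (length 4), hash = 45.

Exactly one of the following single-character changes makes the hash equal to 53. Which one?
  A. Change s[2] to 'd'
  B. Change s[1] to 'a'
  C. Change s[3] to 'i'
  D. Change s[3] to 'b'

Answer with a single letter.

Option A: s[2]='e'->'d', delta=(4-5)*3^1 mod 97 = 94, hash=45+94 mod 97 = 42
Option B: s[1]='e'->'a', delta=(1-5)*3^2 mod 97 = 61, hash=45+61 mod 97 = 9
Option C: s[3]='a'->'i', delta=(9-1)*3^0 mod 97 = 8, hash=45+8 mod 97 = 53 <-- target
Option D: s[3]='a'->'b', delta=(2-1)*3^0 mod 97 = 1, hash=45+1 mod 97 = 46

Answer: C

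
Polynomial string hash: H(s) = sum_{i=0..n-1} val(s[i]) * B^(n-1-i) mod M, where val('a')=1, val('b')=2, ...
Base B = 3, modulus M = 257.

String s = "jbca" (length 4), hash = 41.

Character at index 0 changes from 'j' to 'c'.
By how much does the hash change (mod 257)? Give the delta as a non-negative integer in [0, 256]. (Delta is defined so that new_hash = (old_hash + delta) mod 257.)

Answer: 68

Derivation:
Delta formula: (val(new) - val(old)) * B^(n-1-k) mod M
  val('c') - val('j') = 3 - 10 = -7
  B^(n-1-k) = 3^3 mod 257 = 27
  Delta = -7 * 27 mod 257 = 68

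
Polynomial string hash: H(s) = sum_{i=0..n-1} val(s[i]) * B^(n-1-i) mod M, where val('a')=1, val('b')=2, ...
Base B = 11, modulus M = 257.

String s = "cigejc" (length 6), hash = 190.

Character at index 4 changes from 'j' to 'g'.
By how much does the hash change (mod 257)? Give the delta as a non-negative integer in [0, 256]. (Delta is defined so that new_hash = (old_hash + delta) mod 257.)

Answer: 224

Derivation:
Delta formula: (val(new) - val(old)) * B^(n-1-k) mod M
  val('g') - val('j') = 7 - 10 = -3
  B^(n-1-k) = 11^1 mod 257 = 11
  Delta = -3 * 11 mod 257 = 224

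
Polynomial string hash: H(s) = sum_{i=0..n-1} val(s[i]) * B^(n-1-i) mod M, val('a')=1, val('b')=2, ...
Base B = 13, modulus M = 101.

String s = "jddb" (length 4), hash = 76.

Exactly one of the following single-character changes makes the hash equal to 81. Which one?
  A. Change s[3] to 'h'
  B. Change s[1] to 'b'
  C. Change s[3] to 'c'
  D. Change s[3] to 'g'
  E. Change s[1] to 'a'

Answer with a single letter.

Answer: D

Derivation:
Option A: s[3]='b'->'h', delta=(8-2)*13^0 mod 101 = 6, hash=76+6 mod 101 = 82
Option B: s[1]='d'->'b', delta=(2-4)*13^2 mod 101 = 66, hash=76+66 mod 101 = 41
Option C: s[3]='b'->'c', delta=(3-2)*13^0 mod 101 = 1, hash=76+1 mod 101 = 77
Option D: s[3]='b'->'g', delta=(7-2)*13^0 mod 101 = 5, hash=76+5 mod 101 = 81 <-- target
Option E: s[1]='d'->'a', delta=(1-4)*13^2 mod 101 = 99, hash=76+99 mod 101 = 74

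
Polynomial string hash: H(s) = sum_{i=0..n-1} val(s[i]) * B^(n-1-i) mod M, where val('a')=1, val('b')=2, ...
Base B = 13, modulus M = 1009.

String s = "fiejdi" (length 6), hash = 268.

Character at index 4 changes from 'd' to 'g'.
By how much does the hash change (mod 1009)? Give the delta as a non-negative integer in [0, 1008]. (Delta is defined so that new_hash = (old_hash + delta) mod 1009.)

Delta formula: (val(new) - val(old)) * B^(n-1-k) mod M
  val('g') - val('d') = 7 - 4 = 3
  B^(n-1-k) = 13^1 mod 1009 = 13
  Delta = 3 * 13 mod 1009 = 39

Answer: 39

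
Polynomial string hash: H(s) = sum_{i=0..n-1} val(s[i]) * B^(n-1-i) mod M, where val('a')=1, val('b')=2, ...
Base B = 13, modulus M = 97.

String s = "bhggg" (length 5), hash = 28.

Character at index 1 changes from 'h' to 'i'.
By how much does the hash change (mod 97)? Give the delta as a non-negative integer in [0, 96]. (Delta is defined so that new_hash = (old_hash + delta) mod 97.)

Answer: 63

Derivation:
Delta formula: (val(new) - val(old)) * B^(n-1-k) mod M
  val('i') - val('h') = 9 - 8 = 1
  B^(n-1-k) = 13^3 mod 97 = 63
  Delta = 1 * 63 mod 97 = 63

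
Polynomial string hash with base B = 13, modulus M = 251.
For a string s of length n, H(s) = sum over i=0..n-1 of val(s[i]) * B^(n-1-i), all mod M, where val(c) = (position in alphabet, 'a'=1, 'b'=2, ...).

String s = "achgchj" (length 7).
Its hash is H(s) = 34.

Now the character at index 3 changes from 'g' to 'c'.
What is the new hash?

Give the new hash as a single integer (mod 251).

val('g') = 7, val('c') = 3
Position k = 3, exponent = n-1-k = 3
B^3 mod M = 13^3 mod 251 = 189
Delta = (3 - 7) * 189 mod 251 = 248
New hash = (34 + 248) mod 251 = 31

Answer: 31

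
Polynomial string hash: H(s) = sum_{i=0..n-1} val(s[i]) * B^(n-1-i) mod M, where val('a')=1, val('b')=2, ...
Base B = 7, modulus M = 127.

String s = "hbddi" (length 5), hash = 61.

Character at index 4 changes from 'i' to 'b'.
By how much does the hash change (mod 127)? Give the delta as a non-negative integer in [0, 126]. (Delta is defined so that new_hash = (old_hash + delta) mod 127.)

Delta formula: (val(new) - val(old)) * B^(n-1-k) mod M
  val('b') - val('i') = 2 - 9 = -7
  B^(n-1-k) = 7^0 mod 127 = 1
  Delta = -7 * 1 mod 127 = 120

Answer: 120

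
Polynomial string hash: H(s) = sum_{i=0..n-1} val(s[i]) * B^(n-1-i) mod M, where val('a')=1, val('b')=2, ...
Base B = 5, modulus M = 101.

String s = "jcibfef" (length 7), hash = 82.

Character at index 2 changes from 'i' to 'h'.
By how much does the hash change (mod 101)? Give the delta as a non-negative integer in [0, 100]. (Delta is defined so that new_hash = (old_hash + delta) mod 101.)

Answer: 82

Derivation:
Delta formula: (val(new) - val(old)) * B^(n-1-k) mod M
  val('h') - val('i') = 8 - 9 = -1
  B^(n-1-k) = 5^4 mod 101 = 19
  Delta = -1 * 19 mod 101 = 82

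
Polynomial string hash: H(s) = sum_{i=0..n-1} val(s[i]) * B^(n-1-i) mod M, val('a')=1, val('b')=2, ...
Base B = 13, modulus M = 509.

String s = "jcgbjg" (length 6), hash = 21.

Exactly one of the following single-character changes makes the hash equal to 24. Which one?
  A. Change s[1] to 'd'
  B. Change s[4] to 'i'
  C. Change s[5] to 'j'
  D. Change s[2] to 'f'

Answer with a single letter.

Answer: C

Derivation:
Option A: s[1]='c'->'d', delta=(4-3)*13^4 mod 509 = 57, hash=21+57 mod 509 = 78
Option B: s[4]='j'->'i', delta=(9-10)*13^1 mod 509 = 496, hash=21+496 mod 509 = 8
Option C: s[5]='g'->'j', delta=(10-7)*13^0 mod 509 = 3, hash=21+3 mod 509 = 24 <-- target
Option D: s[2]='g'->'f', delta=(6-7)*13^3 mod 509 = 348, hash=21+348 mod 509 = 369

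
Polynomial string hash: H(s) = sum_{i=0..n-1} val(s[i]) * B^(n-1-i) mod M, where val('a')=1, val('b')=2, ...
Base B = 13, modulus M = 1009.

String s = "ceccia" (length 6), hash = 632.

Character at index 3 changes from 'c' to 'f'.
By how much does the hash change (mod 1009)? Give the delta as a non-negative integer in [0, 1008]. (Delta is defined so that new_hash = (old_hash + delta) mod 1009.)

Answer: 507

Derivation:
Delta formula: (val(new) - val(old)) * B^(n-1-k) mod M
  val('f') - val('c') = 6 - 3 = 3
  B^(n-1-k) = 13^2 mod 1009 = 169
  Delta = 3 * 169 mod 1009 = 507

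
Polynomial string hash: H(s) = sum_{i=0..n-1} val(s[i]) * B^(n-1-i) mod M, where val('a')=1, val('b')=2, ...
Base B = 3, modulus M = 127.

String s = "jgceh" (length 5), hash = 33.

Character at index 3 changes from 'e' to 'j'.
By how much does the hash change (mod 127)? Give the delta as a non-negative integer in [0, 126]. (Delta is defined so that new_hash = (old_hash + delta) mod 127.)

Answer: 15

Derivation:
Delta formula: (val(new) - val(old)) * B^(n-1-k) mod M
  val('j') - val('e') = 10 - 5 = 5
  B^(n-1-k) = 3^1 mod 127 = 3
  Delta = 5 * 3 mod 127 = 15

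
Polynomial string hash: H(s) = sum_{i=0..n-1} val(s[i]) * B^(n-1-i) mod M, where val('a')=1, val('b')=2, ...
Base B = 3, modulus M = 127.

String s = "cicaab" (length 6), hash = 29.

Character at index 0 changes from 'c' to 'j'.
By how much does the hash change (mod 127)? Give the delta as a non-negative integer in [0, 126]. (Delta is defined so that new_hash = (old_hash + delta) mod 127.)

Delta formula: (val(new) - val(old)) * B^(n-1-k) mod M
  val('j') - val('c') = 10 - 3 = 7
  B^(n-1-k) = 3^5 mod 127 = 116
  Delta = 7 * 116 mod 127 = 50

Answer: 50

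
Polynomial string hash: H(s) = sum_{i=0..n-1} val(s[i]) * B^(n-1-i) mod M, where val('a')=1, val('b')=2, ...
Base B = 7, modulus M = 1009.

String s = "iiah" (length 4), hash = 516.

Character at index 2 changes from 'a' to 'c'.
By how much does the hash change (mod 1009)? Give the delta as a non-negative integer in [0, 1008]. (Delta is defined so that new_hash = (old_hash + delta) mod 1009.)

Answer: 14

Derivation:
Delta formula: (val(new) - val(old)) * B^(n-1-k) mod M
  val('c') - val('a') = 3 - 1 = 2
  B^(n-1-k) = 7^1 mod 1009 = 7
  Delta = 2 * 7 mod 1009 = 14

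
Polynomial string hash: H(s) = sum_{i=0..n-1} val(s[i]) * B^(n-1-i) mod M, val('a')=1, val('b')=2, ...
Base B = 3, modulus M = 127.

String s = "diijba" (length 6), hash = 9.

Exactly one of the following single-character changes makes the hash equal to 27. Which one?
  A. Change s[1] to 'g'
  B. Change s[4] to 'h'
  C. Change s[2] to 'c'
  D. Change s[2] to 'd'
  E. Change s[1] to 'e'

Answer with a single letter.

Answer: B

Derivation:
Option A: s[1]='i'->'g', delta=(7-9)*3^4 mod 127 = 92, hash=9+92 mod 127 = 101
Option B: s[4]='b'->'h', delta=(8-2)*3^1 mod 127 = 18, hash=9+18 mod 127 = 27 <-- target
Option C: s[2]='i'->'c', delta=(3-9)*3^3 mod 127 = 92, hash=9+92 mod 127 = 101
Option D: s[2]='i'->'d', delta=(4-9)*3^3 mod 127 = 119, hash=9+119 mod 127 = 1
Option E: s[1]='i'->'e', delta=(5-9)*3^4 mod 127 = 57, hash=9+57 mod 127 = 66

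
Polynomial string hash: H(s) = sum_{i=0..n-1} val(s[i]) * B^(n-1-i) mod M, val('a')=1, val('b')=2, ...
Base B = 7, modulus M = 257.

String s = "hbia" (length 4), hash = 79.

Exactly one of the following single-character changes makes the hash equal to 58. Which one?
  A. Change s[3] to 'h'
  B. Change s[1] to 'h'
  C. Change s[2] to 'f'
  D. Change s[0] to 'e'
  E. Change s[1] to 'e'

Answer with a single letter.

Answer: C

Derivation:
Option A: s[3]='a'->'h', delta=(8-1)*7^0 mod 257 = 7, hash=79+7 mod 257 = 86
Option B: s[1]='b'->'h', delta=(8-2)*7^2 mod 257 = 37, hash=79+37 mod 257 = 116
Option C: s[2]='i'->'f', delta=(6-9)*7^1 mod 257 = 236, hash=79+236 mod 257 = 58 <-- target
Option D: s[0]='h'->'e', delta=(5-8)*7^3 mod 257 = 256, hash=79+256 mod 257 = 78
Option E: s[1]='b'->'e', delta=(5-2)*7^2 mod 257 = 147, hash=79+147 mod 257 = 226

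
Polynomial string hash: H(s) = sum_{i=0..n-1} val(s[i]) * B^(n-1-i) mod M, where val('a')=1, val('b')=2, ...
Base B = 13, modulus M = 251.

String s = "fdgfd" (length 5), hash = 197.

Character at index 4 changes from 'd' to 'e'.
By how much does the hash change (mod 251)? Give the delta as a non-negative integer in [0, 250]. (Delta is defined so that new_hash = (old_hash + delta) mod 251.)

Answer: 1

Derivation:
Delta formula: (val(new) - val(old)) * B^(n-1-k) mod M
  val('e') - val('d') = 5 - 4 = 1
  B^(n-1-k) = 13^0 mod 251 = 1
  Delta = 1 * 1 mod 251 = 1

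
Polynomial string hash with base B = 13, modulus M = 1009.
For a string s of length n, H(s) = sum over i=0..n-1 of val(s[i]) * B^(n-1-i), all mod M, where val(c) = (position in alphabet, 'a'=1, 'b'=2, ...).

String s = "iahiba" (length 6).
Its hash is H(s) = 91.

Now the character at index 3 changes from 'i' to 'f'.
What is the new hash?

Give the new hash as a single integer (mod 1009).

val('i') = 9, val('f') = 6
Position k = 3, exponent = n-1-k = 2
B^2 mod M = 13^2 mod 1009 = 169
Delta = (6 - 9) * 169 mod 1009 = 502
New hash = (91 + 502) mod 1009 = 593

Answer: 593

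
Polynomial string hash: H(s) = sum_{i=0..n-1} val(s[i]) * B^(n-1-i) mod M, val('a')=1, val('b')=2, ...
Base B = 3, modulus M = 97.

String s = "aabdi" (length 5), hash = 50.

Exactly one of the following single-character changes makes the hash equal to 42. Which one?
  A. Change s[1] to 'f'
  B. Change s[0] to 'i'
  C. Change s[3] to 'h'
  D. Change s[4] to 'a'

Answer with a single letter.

Answer: D

Derivation:
Option A: s[1]='a'->'f', delta=(6-1)*3^3 mod 97 = 38, hash=50+38 mod 97 = 88
Option B: s[0]='a'->'i', delta=(9-1)*3^4 mod 97 = 66, hash=50+66 mod 97 = 19
Option C: s[3]='d'->'h', delta=(8-4)*3^1 mod 97 = 12, hash=50+12 mod 97 = 62
Option D: s[4]='i'->'a', delta=(1-9)*3^0 mod 97 = 89, hash=50+89 mod 97 = 42 <-- target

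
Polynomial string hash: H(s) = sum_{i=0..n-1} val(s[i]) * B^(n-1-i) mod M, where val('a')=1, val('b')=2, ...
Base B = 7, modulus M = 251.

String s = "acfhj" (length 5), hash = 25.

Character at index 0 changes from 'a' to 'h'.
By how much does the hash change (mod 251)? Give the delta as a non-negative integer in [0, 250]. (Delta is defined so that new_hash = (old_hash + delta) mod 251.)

Delta formula: (val(new) - val(old)) * B^(n-1-k) mod M
  val('h') - val('a') = 8 - 1 = 7
  B^(n-1-k) = 7^4 mod 251 = 142
  Delta = 7 * 142 mod 251 = 241

Answer: 241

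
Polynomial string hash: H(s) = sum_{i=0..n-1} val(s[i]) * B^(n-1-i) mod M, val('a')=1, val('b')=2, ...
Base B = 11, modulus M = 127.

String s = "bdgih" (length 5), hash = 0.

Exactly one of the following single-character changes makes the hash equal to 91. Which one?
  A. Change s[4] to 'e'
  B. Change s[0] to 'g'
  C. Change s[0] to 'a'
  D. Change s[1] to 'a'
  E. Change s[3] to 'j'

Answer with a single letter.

Answer: C

Derivation:
Option A: s[4]='h'->'e', delta=(5-8)*11^0 mod 127 = 124, hash=0+124 mod 127 = 124
Option B: s[0]='b'->'g', delta=(7-2)*11^4 mod 127 = 53, hash=0+53 mod 127 = 53
Option C: s[0]='b'->'a', delta=(1-2)*11^4 mod 127 = 91, hash=0+91 mod 127 = 91 <-- target
Option D: s[1]='d'->'a', delta=(1-4)*11^3 mod 127 = 71, hash=0+71 mod 127 = 71
Option E: s[3]='i'->'j', delta=(10-9)*11^1 mod 127 = 11, hash=0+11 mod 127 = 11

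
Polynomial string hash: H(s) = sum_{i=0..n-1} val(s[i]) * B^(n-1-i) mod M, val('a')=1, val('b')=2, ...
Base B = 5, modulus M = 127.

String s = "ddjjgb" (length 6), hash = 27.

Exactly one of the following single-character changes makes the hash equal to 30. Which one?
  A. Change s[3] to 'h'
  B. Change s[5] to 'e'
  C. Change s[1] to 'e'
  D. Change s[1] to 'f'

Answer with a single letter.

Answer: B

Derivation:
Option A: s[3]='j'->'h', delta=(8-10)*5^2 mod 127 = 77, hash=27+77 mod 127 = 104
Option B: s[5]='b'->'e', delta=(5-2)*5^0 mod 127 = 3, hash=27+3 mod 127 = 30 <-- target
Option C: s[1]='d'->'e', delta=(5-4)*5^4 mod 127 = 117, hash=27+117 mod 127 = 17
Option D: s[1]='d'->'f', delta=(6-4)*5^4 mod 127 = 107, hash=27+107 mod 127 = 7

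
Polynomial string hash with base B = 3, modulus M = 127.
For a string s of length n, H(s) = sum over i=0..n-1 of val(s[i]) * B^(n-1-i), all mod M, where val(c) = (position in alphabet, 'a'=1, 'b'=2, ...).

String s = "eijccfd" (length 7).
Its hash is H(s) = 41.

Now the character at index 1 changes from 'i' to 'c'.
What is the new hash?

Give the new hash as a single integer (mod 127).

val('i') = 9, val('c') = 3
Position k = 1, exponent = n-1-k = 5
B^5 mod M = 3^5 mod 127 = 116
Delta = (3 - 9) * 116 mod 127 = 66
New hash = (41 + 66) mod 127 = 107

Answer: 107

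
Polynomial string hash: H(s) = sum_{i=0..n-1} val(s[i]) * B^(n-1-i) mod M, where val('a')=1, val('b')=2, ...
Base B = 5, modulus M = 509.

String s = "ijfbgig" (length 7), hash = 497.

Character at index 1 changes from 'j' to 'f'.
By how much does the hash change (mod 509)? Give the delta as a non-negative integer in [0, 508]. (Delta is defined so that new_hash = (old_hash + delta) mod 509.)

Delta formula: (val(new) - val(old)) * B^(n-1-k) mod M
  val('f') - val('j') = 6 - 10 = -4
  B^(n-1-k) = 5^5 mod 509 = 71
  Delta = -4 * 71 mod 509 = 225

Answer: 225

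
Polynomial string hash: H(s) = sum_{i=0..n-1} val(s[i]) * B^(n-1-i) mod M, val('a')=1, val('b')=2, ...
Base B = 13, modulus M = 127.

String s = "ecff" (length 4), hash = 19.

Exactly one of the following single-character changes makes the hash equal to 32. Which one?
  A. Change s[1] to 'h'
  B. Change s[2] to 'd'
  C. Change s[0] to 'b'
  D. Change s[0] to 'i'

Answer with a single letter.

Option A: s[1]='c'->'h', delta=(8-3)*13^2 mod 127 = 83, hash=19+83 mod 127 = 102
Option B: s[2]='f'->'d', delta=(4-6)*13^1 mod 127 = 101, hash=19+101 mod 127 = 120
Option C: s[0]='e'->'b', delta=(2-5)*13^3 mod 127 = 13, hash=19+13 mod 127 = 32 <-- target
Option D: s[0]='e'->'i', delta=(9-5)*13^3 mod 127 = 25, hash=19+25 mod 127 = 44

Answer: C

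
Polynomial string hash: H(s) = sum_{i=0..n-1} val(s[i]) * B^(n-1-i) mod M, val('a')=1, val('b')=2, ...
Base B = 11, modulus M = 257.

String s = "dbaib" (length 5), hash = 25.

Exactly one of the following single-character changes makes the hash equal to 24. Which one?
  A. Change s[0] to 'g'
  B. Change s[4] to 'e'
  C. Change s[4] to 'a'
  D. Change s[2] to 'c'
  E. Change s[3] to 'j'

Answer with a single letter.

Option A: s[0]='d'->'g', delta=(7-4)*11^4 mod 257 = 233, hash=25+233 mod 257 = 1
Option B: s[4]='b'->'e', delta=(5-2)*11^0 mod 257 = 3, hash=25+3 mod 257 = 28
Option C: s[4]='b'->'a', delta=(1-2)*11^0 mod 257 = 256, hash=25+256 mod 257 = 24 <-- target
Option D: s[2]='a'->'c', delta=(3-1)*11^2 mod 257 = 242, hash=25+242 mod 257 = 10
Option E: s[3]='i'->'j', delta=(10-9)*11^1 mod 257 = 11, hash=25+11 mod 257 = 36

Answer: C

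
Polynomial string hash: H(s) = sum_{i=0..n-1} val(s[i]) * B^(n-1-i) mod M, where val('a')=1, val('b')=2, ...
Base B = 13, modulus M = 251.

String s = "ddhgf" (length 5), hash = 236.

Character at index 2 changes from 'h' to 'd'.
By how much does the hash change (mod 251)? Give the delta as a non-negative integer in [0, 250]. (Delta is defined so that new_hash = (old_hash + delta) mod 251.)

Delta formula: (val(new) - val(old)) * B^(n-1-k) mod M
  val('d') - val('h') = 4 - 8 = -4
  B^(n-1-k) = 13^2 mod 251 = 169
  Delta = -4 * 169 mod 251 = 77

Answer: 77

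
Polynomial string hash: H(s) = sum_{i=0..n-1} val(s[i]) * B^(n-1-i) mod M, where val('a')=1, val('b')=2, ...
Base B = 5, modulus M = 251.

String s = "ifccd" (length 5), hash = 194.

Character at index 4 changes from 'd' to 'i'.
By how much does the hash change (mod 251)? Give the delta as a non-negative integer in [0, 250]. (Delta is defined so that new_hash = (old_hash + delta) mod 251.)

Delta formula: (val(new) - val(old)) * B^(n-1-k) mod M
  val('i') - val('d') = 9 - 4 = 5
  B^(n-1-k) = 5^0 mod 251 = 1
  Delta = 5 * 1 mod 251 = 5

Answer: 5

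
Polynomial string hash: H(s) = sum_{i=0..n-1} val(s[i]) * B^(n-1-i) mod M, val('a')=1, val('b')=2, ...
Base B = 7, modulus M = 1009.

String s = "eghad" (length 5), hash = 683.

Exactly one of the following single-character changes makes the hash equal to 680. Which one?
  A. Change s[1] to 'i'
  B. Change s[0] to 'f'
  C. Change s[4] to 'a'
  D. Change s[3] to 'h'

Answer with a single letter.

Option A: s[1]='g'->'i', delta=(9-7)*7^3 mod 1009 = 686, hash=683+686 mod 1009 = 360
Option B: s[0]='e'->'f', delta=(6-5)*7^4 mod 1009 = 383, hash=683+383 mod 1009 = 57
Option C: s[4]='d'->'a', delta=(1-4)*7^0 mod 1009 = 1006, hash=683+1006 mod 1009 = 680 <-- target
Option D: s[3]='a'->'h', delta=(8-1)*7^1 mod 1009 = 49, hash=683+49 mod 1009 = 732

Answer: C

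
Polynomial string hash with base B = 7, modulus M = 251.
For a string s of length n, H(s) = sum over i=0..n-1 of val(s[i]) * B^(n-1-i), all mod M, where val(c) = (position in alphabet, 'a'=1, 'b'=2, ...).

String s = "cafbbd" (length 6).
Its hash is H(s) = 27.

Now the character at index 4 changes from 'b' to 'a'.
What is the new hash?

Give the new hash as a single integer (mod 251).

val('b') = 2, val('a') = 1
Position k = 4, exponent = n-1-k = 1
B^1 mod M = 7^1 mod 251 = 7
Delta = (1 - 2) * 7 mod 251 = 244
New hash = (27 + 244) mod 251 = 20

Answer: 20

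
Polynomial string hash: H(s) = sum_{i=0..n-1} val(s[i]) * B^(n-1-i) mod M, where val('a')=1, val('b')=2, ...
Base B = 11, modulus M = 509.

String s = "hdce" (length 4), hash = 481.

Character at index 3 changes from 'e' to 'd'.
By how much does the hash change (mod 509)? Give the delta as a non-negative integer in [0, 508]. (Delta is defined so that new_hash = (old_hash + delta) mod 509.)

Delta formula: (val(new) - val(old)) * B^(n-1-k) mod M
  val('d') - val('e') = 4 - 5 = -1
  B^(n-1-k) = 11^0 mod 509 = 1
  Delta = -1 * 1 mod 509 = 508

Answer: 508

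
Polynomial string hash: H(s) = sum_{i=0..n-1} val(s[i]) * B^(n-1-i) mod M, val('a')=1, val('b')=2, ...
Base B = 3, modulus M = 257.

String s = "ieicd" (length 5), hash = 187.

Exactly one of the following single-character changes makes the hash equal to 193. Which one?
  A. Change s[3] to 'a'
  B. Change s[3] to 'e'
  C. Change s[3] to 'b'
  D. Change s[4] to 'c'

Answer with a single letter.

Option A: s[3]='c'->'a', delta=(1-3)*3^1 mod 257 = 251, hash=187+251 mod 257 = 181
Option B: s[3]='c'->'e', delta=(5-3)*3^1 mod 257 = 6, hash=187+6 mod 257 = 193 <-- target
Option C: s[3]='c'->'b', delta=(2-3)*3^1 mod 257 = 254, hash=187+254 mod 257 = 184
Option D: s[4]='d'->'c', delta=(3-4)*3^0 mod 257 = 256, hash=187+256 mod 257 = 186

Answer: B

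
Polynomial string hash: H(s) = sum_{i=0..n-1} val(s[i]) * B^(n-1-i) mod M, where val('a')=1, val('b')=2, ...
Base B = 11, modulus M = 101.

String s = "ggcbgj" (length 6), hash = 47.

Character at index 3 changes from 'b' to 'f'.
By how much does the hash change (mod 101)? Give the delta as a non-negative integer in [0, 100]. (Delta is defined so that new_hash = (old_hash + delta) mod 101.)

Answer: 80

Derivation:
Delta formula: (val(new) - val(old)) * B^(n-1-k) mod M
  val('f') - val('b') = 6 - 2 = 4
  B^(n-1-k) = 11^2 mod 101 = 20
  Delta = 4 * 20 mod 101 = 80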